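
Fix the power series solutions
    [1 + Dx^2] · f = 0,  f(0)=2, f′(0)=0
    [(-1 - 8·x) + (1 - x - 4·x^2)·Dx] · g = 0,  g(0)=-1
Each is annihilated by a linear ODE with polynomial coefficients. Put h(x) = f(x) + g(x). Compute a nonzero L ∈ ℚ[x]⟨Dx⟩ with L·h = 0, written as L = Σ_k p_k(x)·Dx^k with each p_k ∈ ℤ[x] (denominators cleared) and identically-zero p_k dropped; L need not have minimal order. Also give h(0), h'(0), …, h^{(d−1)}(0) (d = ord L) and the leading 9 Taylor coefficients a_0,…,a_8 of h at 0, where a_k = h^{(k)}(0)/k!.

L = (-55 - 486·x - 553·x^2 - 1488·x^3 - 80·x^4 - 128·x^5) + (11 + 11·x + 23·x^2 - 169·x^3 - 348·x^4 - 48·x^5 - 64·x^6)·Dx + (-55 - 486·x - 553·x^2 - 1488·x^3 - 80·x^4 - 128·x^5)·Dx^2 + (11 + 11·x + 23·x^2 - 169·x^3 - 348·x^4 - 48·x^5 - 64·x^6)·Dx^3  (order 3).
h: a_k = 1, -1, -6, -9, -347/12, -65, -65161/360, -441, -23486399/20160, …
ICs: h(0) = 1, h′(0) = -1, h′′(0) = -12.

f: a_k = 2, 0, -1, 0, 1/12, 0, -1/360, 0, 1/20160, …
g: a_k = -1, -1, -5, -9, -29, -65, -181, -441, -1165, …
Weyl lclm of L_f,L_g ⇒ L₀ (ord ≤ 3).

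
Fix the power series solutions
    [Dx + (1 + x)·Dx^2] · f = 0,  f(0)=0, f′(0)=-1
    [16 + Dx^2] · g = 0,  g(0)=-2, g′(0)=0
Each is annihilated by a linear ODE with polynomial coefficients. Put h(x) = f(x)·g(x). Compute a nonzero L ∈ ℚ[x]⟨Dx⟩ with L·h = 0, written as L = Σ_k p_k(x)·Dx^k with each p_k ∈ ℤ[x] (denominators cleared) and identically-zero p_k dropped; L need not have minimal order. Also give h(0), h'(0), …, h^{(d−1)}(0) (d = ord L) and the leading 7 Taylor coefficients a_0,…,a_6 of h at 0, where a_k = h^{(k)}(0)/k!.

f: a_k = 0, -1, 1/2, -1/3, 1/4, -1/5, 1/6, …
g: a_k = -2, 0, 16, 0, -64/3, 0, 512/45, …
h₀=f·g: eliminate ⇒ L₀, order ≤ 2·2.
L = (15072 + 62976·x + 97024·x^2 + 65536·x^3 + 16384·x^4) + (1984 + 6080·x + 6144·x^2 + 2048·x^3)·Dx + (1950 + 8000·x + 12192·x^2 + 8192·x^3 + 2048·x^4)·Dx^2 + (124 + 380·x + 384·x^2 + 128·x^3)·Dx^3 + (63 + 254·x + 383·x^2 + 256·x^3 + 64·x^4)·Dx^4  (order 4).
h: a_k = 0, 2, -1, -46/3, 15/2, 82/5, -7, …
ICs: h(0) = 0, h′(0) = 2, h′′(0) = -2, h′′′(0) = -92.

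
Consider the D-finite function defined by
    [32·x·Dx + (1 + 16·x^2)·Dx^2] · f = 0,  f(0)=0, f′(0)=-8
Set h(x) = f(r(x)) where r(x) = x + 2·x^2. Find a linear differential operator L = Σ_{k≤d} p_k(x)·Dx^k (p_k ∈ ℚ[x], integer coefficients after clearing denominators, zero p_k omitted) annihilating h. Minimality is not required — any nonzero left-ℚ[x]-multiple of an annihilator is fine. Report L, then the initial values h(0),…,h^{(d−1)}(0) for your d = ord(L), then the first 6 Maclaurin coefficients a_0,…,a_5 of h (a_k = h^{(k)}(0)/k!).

f: a_k = 0, -8, 0, 128/3, 0, -2048/5, …
L₀ from L_f via x↦r, Dx↦r'^{-1}Dx.
L = (-4 + 32·x + 256·x^2 + 768·x^3 + 768·x^4)·Dx + (1 + 4·x + 16·x^2 + 128·x^3 + 320·x^4 + 256·x^5)·Dx^2  (order 2).
h: a_k = 0, -8, -16, 128/3, 256, 512/5, …
ICs: h(0) = 0, h′(0) = -8.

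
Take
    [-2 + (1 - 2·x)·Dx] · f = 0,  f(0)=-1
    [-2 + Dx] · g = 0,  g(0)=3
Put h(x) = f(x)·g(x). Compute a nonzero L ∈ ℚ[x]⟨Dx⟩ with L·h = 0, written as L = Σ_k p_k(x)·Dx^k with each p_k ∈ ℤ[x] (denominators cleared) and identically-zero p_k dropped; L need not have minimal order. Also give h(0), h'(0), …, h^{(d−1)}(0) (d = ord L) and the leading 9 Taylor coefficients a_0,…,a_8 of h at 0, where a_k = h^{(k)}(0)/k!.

L = (4 - 4·x) + (-1 + 2·x)·Dx  (order 1).
h: a_k = -3, -12, -30, -64, -130, -1304/5, -7828/15, -21920/21, -219202/105, …
ICs: h(0) = -3.

f: a_k = -1, -2, -4, -8, -16, -32, -64, -128, -256, …
g: a_k = 3, 6, 6, 4, 2, 4/5, 4/15, 8/105, 2/105, …
L₀ := L_f ⊗_s L_g (sym. prod.), ord ≤ 1.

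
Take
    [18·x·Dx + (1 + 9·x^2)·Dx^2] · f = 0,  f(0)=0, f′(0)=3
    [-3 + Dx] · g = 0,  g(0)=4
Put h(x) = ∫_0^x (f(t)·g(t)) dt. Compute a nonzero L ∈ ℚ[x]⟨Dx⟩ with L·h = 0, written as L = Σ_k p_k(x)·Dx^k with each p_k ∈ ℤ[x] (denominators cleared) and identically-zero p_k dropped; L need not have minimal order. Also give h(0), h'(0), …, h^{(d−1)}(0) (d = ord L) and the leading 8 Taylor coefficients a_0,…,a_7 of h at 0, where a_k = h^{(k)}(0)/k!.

f: a_k = 0, 3, 0, -9, 0, 243/5, 0, -2187/7, …
g: a_k = 4, 12, 18, 18, 27/2, 81/10, 81/20, 243/140, …
Product ⇒ symmetric product L₀, ord ≤ 2.
h=∫h₀ ⇒ L = L₀·Dx.
L = (9 - 54·x + 81·x^2)·Dx + (-6 + 18·x - 54·x^2)·Dx^2 + (1 + 9·x^2)·Dx^3  (order 3).
h: a_k = 0, 0, 6, 12, 9/2, -54/5, 243/20, 891/14, …
ICs: h(0) = 0, h′(0) = 0, h′′(0) = 12.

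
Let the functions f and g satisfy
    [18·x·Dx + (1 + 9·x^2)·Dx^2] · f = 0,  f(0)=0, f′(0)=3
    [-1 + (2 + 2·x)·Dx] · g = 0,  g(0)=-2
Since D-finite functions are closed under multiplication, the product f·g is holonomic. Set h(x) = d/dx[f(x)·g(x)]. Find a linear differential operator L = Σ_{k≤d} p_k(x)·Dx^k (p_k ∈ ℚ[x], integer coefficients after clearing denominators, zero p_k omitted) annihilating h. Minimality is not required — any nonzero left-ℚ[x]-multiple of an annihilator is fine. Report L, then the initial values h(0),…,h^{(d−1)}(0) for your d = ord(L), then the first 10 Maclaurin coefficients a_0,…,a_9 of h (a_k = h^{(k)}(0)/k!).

L = (23 + 120·x - 570·x^2 - 648·x^3 - 81·x^4) + (52 + 220·x - 936·x^2 - 3048·x^3 - 2268·x^4 - 324·x^5)·Dx + (4 - 40·x - 68·x^2 - 432·x^3 - 948·x^4 - 648·x^5 - 108·x^6)·Dx^2  (order 2).
h: a_k = -6, -6, 225/4, 69/2, -31749/64, -91467/320, 11404773/2560, 10993887/4480, -4591810215/114688, -2466227427/114688, …
ICs: h(0) = -6, h′(0) = -6.

f: a_k = 0, 3, 0, -9, 0, 243/5, 0, -2187/7, 0, 2187, …
g: a_k = -2, -1, 1/4, -1/8, 5/64, -7/128, 21/512, -33/1024, 429/16384, -715/32768, …
L₀ := L_f ⊗_s L_g (sym. prod.), ord ≤ 2.
h=h₀': d/dx-closure on L₀ ⇒ L.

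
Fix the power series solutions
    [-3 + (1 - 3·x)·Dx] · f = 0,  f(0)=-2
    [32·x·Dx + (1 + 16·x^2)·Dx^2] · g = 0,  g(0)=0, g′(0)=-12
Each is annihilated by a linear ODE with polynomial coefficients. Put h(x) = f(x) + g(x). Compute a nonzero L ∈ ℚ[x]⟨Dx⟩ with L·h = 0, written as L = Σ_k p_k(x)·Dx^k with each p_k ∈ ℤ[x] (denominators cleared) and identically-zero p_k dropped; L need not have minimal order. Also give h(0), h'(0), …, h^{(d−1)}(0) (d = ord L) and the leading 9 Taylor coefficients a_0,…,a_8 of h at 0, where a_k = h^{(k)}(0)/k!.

L = (-96 + 1152·x + 4608·x^2)·Dx + (43 - 96·x + 240·x^2 + 4608·x^3)·Dx^2 + (-3 - 7·x - 112·x^3 + 768·x^4)·Dx^3  (order 3).
h: a_k = -2, -18, -18, 10, -162, -5502/5, -1458, 18534/7, -13122, …
ICs: h(0) = -2, h′(0) = -18, h′′(0) = -36.

f: a_k = -2, -6, -18, -54, -162, -486, -1458, -4374, -13122, …
g: a_k = 0, -12, 0, 64, 0, -3072/5, 0, 49152/7, 0, …
f+g: L₀ = lclm(L_f,L_g), ord ≤ 1+2.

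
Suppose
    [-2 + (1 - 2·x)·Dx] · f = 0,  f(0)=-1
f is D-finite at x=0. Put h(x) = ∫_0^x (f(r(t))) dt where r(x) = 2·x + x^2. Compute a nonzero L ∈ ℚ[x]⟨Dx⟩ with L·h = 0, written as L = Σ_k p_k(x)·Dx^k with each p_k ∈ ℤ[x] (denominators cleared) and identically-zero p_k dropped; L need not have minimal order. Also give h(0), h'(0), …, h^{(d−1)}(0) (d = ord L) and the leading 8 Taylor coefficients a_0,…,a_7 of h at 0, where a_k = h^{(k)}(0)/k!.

f: a_k = -1, -2, -4, -8, -16, -32, -64, -128, …
Change of var in L_f (x↦r) gives L₀.
∫: right-multiply L₀ by Dx.
L = (4 + 4·x)·Dx + (-1 + 4·x + 2·x^2)·Dx^2  (order 2).
h: a_k = 0, -1, -2, -6, -20, -356/5, -264, -7048/7, …
ICs: h(0) = 0, h′(0) = -1.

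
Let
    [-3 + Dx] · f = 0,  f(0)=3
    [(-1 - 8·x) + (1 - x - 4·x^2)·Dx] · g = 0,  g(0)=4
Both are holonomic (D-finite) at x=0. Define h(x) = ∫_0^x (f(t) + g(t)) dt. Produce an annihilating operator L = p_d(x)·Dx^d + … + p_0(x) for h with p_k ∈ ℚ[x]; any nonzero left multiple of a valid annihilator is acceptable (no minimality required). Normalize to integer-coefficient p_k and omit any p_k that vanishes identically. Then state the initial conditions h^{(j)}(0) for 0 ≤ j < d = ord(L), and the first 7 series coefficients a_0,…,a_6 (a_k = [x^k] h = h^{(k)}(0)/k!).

L = (21 + 9·x + 396·x^2 + 288·x^3)·Dx + (-1 - 42·x - 159·x^2 + 72·x^3 + 144·x^4)·Dx^2 + (-2 + 13·x + 9·x^2 - 56·x^3 - 48·x^4)·Dx^3  (order 3).
h: a_k = 0, 7, 13/2, 67/6, 99/8, 1009/40, 10643/240, …
ICs: h(0) = 0, h′(0) = 7, h′′(0) = 13.

f: a_k = 3, 9, 27/2, 27/2, 81/8, 243/40, 243/80, …
g: a_k = 4, 4, 20, 36, 116, 260, 724, …
Sum ⇒ L₀ = lclm(L_f,L_g) in ℚ(x)⟨Dx⟩.
h=∫₀ˣh₀: take L = L₀·Dx.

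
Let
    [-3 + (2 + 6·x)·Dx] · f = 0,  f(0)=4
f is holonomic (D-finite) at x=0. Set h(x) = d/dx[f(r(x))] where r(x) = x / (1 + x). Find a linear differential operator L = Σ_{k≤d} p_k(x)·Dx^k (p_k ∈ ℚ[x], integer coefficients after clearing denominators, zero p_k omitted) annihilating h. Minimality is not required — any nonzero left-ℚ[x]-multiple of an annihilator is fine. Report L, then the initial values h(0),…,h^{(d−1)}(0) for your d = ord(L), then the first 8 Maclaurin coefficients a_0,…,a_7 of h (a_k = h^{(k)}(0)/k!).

L = (-7 - 16·x) + (-2 - 10·x - 8·x^2)·Dx  (order 1).
h: a_k = 6, -21, 261/4, -1677/8, 45345/64, -318915/128, 4608345/512, -33903165/1024, …
ICs: h(0) = 6.

f: a_k = 4, 6, -9/2, 27/4, -405/32, 1701/64, -15309/256, 72171/512, …
L₀ from L_f via x↦r, Dx↦r'^{-1}Dx.
Derive L from L₀ (diff closure).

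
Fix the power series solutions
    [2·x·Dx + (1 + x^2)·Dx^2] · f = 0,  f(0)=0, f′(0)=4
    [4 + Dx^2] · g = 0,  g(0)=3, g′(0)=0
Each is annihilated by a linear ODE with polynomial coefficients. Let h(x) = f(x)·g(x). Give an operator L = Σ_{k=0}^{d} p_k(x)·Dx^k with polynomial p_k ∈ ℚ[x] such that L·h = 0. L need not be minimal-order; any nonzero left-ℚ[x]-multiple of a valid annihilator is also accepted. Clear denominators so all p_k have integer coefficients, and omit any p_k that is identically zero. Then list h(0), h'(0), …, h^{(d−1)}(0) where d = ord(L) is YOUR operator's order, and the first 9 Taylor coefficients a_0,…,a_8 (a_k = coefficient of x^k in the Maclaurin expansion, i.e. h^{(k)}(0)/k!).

f: a_k = 0, 4, 0, -4/3, 0, 4/5, 0, -4/7, 0, …
g: a_k = 3, 0, -6, 0, 2, 0, -4/15, 0, 2/105, …
Product ⇒ symmetric product L₀, ord ≤ 4.
L = (160 + 464·x^2 + 464·x^4 + 256·x^6 + 64·x^8) + (96·x + 224·x^3 + 192·x^5 + 64·x^7)·Dx + (60 + 188·x^2 + 216·x^4 + 128·x^6 + 32·x^8)·Dx^2 + (24·x + 56·x^3 + 48·x^5 + 16·x^7)·Dx^3 + (5 + 18·x^2 + 25·x^4 + 16·x^6 + 4·x^8)·Dx^4  (order 4).
h: a_k = 0, 12, 0, -28, 0, 92/5, 0, -1076/105, 0, …
ICs: h(0) = 0, h′(0) = 12, h′′(0) = 0, h′′′(0) = -168.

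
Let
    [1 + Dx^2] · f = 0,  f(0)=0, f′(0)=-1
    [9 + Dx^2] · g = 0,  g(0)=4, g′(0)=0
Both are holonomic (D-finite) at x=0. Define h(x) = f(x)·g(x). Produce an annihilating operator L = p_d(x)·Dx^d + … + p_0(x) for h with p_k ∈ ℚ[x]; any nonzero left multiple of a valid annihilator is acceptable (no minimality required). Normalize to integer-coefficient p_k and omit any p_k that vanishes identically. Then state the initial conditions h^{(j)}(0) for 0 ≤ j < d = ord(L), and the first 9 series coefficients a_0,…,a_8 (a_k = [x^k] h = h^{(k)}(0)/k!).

L = 64 + 20·Dx^2 + Dx^4  (order 4).
h: a_k = 0, -4, 0, 56/3, 0, -248/15, 0, 2032/315, 0, …
ICs: h(0) = 0, h′(0) = -4, h′′(0) = 0, h′′′(0) = 112.

f: a_k = 0, -1, 0, 1/6, 0, -1/120, 0, 1/5040, 0, …
g: a_k = 4, 0, -18, 0, 27/2, 0, -81/20, 0, 729/1120, …
L₀ := L_f ⊗_s L_g (sym. prod.), ord ≤ 4.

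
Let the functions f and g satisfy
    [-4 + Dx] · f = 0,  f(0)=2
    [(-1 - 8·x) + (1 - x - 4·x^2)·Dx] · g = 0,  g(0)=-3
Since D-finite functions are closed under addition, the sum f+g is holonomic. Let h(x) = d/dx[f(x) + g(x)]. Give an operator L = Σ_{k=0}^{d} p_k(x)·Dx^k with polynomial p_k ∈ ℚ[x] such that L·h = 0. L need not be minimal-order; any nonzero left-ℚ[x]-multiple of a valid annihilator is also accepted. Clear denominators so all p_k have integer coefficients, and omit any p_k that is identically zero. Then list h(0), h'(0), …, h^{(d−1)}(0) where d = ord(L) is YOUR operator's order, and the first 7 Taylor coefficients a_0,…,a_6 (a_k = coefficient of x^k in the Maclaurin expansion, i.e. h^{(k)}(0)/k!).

f: a_k = 2, 8, 16, 64/3, 64/3, 256/15, 512/45, …
g: a_k = -3, -3, -15, -27, -87, -195, -543, …
h₀=f+g: left-lcm gives L₀, ord ≤ 2.
Differentiate: ansatz ord ≤ ord L₀ ⇒ L.
L = (28 + 848·x + 896·x^2 + 4608·x^3 + 3072·x^4) + (-19 - 192·x - 472·x^2 - 1152·x^3 + 640·x^4 + 1024·x^5)·Dx + (3 - 5·x + 62·x^2 - 352·x^4 - 256·x^5)·Dx^2  (order 2).
h: a_k = 5, 2, -17, -788/3, -2669/3, -47846/15, -414697/45, …
ICs: h(0) = 5, h′(0) = 2.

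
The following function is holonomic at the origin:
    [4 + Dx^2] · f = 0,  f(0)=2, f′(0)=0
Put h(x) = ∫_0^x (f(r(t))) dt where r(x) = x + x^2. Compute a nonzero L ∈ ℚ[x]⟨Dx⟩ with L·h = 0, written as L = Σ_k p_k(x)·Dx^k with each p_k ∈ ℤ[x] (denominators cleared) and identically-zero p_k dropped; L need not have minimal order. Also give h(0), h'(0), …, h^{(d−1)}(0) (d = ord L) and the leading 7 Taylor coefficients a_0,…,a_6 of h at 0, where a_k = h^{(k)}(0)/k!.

f: a_k = 2, 0, -4, 0, 4/3, 0, -8/45, …
Substitute x→r, Dx→(1/r')Dx; clear ⇒ L₀.
Integrate: L := L₀·Dx.
L = (4 + 24·x + 48·x^2 + 32·x^3)·Dx - 2·Dx^2 + (1 + 2·x)·Dx^3  (order 3).
h: a_k = 0, 2, 0, -4/3, -2, -8/15, 8/9, …
ICs: h(0) = 0, h′(0) = 2, h′′(0) = 0.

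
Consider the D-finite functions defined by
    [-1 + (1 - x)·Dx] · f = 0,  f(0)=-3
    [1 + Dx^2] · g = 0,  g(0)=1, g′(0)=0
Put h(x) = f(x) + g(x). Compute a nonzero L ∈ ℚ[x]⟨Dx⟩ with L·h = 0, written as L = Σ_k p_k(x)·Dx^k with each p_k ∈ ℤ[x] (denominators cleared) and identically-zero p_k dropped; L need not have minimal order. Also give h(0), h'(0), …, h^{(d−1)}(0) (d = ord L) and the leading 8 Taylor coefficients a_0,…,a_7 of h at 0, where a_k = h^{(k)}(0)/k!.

L = (7 - 2·x + x^2) + (-3 + 5·x - 3·x^2 + x^3)·Dx + (7 - 2·x + x^2)·Dx^2 + (-3 + 5·x - 3·x^2 + x^3)·Dx^3  (order 3).
h: a_k = -2, -3, -7/2, -3, -71/24, -3, -2161/720, -3, …
ICs: h(0) = -2, h′(0) = -3, h′′(0) = -7.

f: a_k = -3, -3, -3, -3, -3, -3, -3, -3, …
g: a_k = 1, 0, -1/2, 0, 1/24, 0, -1/720, 0, …
Weyl lclm of L_f,L_g ⇒ L₀ (ord ≤ 3).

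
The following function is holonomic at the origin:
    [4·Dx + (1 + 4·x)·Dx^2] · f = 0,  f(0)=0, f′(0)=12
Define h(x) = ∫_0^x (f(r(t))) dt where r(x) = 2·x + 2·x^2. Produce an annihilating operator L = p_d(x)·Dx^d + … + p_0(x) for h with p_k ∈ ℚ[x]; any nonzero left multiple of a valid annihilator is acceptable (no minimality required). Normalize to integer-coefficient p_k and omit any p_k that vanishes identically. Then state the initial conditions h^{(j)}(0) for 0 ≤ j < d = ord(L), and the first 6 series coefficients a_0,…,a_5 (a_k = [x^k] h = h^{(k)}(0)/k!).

L = (6 + 16·x + 16·x^2)·Dx^2 + (1 + 10·x + 24·x^2 + 16·x^3)·Dx^3  (order 3).
h: a_k = 0, 0, 12, -24, 80, -1632/5, …
ICs: h(0) = 0, h′(0) = 0, h′′(0) = 24.

f: a_k = 0, 12, -24, 64, -192, 3072/5, …
f∘r: x↦r, Dx↦Dx/r' in L_f ⇒ L₀.
h=∫h₀ ⇒ L = L₀·Dx.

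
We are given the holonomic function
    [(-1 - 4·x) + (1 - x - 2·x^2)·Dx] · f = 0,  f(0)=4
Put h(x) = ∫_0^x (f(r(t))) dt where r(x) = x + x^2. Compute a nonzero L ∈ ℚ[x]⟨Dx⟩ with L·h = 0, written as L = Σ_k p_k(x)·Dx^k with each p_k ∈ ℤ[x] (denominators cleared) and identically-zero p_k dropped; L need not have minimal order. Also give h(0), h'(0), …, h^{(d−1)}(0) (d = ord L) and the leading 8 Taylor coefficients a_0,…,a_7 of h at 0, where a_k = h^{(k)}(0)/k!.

f: a_k = 4, 4, 12, 20, 44, 84, 172, 340, …
Substitute x→r, Dx→(1/r')Dx; clear ⇒ L₀.
h=∫h₀ ⇒ L = L₀·Dx.
L = (1 + 6·x + 12·x^2 + 8·x^3)·Dx + (-1 + x + 3·x^2 + 4·x^3 + 2·x^4)·Dx^2  (order 2).
h: a_k = 0, 4, 2, 16/3, 11, 116/5, 160/3, 876/7, …
ICs: h(0) = 0, h′(0) = 4.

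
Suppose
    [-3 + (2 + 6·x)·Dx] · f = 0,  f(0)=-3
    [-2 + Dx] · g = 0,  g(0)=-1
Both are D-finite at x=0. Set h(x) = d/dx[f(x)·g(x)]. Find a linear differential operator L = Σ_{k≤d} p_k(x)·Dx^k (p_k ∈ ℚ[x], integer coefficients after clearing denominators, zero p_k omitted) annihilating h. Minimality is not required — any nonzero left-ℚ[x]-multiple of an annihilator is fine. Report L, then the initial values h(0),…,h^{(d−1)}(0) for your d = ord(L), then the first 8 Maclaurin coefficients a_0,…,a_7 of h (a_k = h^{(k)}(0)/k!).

f: a_k = -3, -9/2, 27/8, -81/16, 1215/128, -5103/256, 45927/1024, -216513/2048, …
g: a_k = -1, -2, -2, -4/3, -2/3, -4/15, -4/45, -8/315, …
Product ⇒ symmetric product L₀, ord ≤ 1.
Derive L from L₀ (diff closure).
L = (31 + 168·x + 144·x^2) + (-14 - 66·x - 72·x^2)·Dx  (order 1).
h: a_k = 21/2, 93/4, 543/16, 241/32, 13279/256, -276497/2560, 9930589/30720, -56288873/61440, …
ICs: h(0) = 21/2.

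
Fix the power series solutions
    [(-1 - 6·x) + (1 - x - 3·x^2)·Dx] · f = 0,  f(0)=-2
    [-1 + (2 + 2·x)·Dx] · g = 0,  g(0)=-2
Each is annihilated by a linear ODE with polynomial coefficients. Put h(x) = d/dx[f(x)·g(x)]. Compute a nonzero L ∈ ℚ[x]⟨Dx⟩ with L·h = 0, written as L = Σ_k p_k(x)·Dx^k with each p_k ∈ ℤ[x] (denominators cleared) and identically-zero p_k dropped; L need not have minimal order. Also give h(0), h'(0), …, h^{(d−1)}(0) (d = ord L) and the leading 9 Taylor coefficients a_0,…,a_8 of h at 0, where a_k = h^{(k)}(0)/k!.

L = (35 + 162·x + 381·x^2 + 390·x^3 + 135·x^4) + (-6 - 26·x + 6·x^2 + 122·x^3 + 150·x^4 + 54·x^5)·Dx  (order 1).
h: a_k = 6, 35, 429/4, 2819/8, 62545/64, 353013/128, 3749137/512, 19865443/1024, 820335033/16384, …
ICs: h(0) = 6.

f: a_k = -2, -2, -8, -14, -38, -80, -194, -434, -1016, …
g: a_k = -2, -1, 1/4, -1/8, 5/64, -7/128, 21/512, -33/1024, 429/16384, …
Product ⇒ symmetric product L₀, ord ≤ 1.
Differentiate: ansatz ord ≤ ord L₀ ⇒ L.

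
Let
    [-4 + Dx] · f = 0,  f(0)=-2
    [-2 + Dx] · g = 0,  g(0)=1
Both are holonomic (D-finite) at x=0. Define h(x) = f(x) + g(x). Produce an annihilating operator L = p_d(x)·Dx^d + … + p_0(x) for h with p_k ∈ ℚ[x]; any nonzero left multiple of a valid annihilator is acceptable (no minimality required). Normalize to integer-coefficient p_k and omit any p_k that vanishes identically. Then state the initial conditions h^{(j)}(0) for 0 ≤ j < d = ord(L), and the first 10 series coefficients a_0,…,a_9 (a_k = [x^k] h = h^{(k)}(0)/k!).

L = 8 - 6·Dx + Dx^2  (order 2).
h: a_k = -1, -6, -14, -20, -62/3, -84/5, -508/45, -136/21, -146/45, -1364/945, …
ICs: h(0) = -1, h′(0) = -6.

f: a_k = -2, -8, -16, -64/3, -64/3, -256/15, -512/45, -2048/315, -1024/315, -4096/2835, …
g: a_k = 1, 2, 2, 4/3, 2/3, 4/15, 4/45, 8/315, 2/315, 4/2835, …
L₀ := lclm(L_f,L_g); ord L₀ ≤ 1+1.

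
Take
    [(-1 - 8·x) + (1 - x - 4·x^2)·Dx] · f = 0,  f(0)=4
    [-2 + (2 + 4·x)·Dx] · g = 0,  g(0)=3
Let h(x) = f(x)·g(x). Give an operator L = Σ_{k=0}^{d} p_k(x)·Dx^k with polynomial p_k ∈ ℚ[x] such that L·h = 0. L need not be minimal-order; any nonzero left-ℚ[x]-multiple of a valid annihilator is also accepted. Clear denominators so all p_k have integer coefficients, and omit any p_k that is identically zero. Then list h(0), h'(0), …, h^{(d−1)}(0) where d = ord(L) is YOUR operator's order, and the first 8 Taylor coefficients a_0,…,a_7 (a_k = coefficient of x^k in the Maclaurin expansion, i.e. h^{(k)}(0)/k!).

f: a_k = 4, 4, 20, 36, 116, 260, 724, 1764, …
g: a_k = 3, 3, -3/2, 3/2, -15/8, 21/8, -63/16, 99/16, …
Sym-product of L_f,L_g gives L₀ (≤ ord 1).
L = (2 + 9·x + 12·x^2) + (-1 - x + 6·x^2 + 8·x^3)·Dx  (order 1).
h: a_k = 12, 24, 66, 168, 849/2, 1107, 11157/4, 7242, …
ICs: h(0) = 12.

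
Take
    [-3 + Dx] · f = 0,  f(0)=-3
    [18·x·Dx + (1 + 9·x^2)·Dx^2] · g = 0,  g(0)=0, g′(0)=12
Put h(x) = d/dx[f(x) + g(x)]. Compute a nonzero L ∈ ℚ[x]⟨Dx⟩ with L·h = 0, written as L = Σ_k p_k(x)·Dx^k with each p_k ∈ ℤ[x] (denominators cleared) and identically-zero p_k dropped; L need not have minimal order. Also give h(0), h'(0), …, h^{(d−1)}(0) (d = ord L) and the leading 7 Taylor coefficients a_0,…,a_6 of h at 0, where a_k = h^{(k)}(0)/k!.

L = (18 - 108·x - 162·x^2) + (-9 + 27·x + 27·x^2 - 81·x^3)·Dx + (1 + 3·x + 9·x^2 + 27·x^3)·Dx^2  (order 2).
h: a_k = 3, -27, -297/2, -81/2, 7533/8, -729/40, -700569/80, …
ICs: h(0) = 3, h′(0) = -27.

f: a_k = -3, -9, -27/2, -27/2, -81/8, -243/40, -243/80, …
g: a_k = 0, 12, 0, -36, 0, 972/5, 0, …
h₀=f+g: left-lcm gives L₀, ord ≤ 3.
h₀' ⇒ L via d/dx closure of L₀.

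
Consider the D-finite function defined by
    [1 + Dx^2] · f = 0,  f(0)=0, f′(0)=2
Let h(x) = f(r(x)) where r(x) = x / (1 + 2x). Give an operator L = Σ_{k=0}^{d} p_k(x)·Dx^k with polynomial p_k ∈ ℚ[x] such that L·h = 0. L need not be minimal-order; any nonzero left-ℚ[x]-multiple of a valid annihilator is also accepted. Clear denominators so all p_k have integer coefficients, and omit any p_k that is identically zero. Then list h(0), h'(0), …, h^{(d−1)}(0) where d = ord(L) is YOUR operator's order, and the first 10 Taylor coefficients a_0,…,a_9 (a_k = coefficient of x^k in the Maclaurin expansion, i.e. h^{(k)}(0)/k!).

f: a_k = 0, 2, 0, -1/3, 0, 1/60, 0, -1/2520, 0, 1/181440, …
f∘r: x↦r, Dx↦Dx/r' in L_f ⇒ L₀.
L = 1 + (4 + 24·x + 48·x^2 + 32·x^3)·Dx + (1 + 8·x + 24·x^2 + 32·x^3 + 16·x^4)·Dx^2  (order 2).
h: a_k = 0, 2, -4, 23/3, -14, 1441/60, -75/2, 123479/2520, -6599/180, -12104063/181440, …
ICs: h(0) = 0, h′(0) = 2.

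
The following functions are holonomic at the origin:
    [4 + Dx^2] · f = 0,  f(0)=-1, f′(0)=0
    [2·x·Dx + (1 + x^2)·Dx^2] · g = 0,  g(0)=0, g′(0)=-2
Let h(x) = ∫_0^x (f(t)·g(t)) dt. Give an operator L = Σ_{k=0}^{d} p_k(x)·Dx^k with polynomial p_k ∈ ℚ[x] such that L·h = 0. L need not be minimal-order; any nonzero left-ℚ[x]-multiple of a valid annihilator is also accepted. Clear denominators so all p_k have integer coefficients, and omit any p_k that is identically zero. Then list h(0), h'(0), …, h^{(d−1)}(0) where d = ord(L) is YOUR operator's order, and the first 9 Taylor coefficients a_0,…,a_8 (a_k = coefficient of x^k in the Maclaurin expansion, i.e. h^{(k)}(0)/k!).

L = (160 + 464·x^2 + 464·x^4 + 256·x^6 + 64·x^8)·Dx + (96·x + 224·x^3 + 192·x^5 + 64·x^7)·Dx^2 + (60 + 188·x^2 + 216·x^4 + 128·x^6 + 32·x^8)·Dx^3 + (24·x + 56·x^3 + 48·x^5 + 16·x^7)·Dx^4 + (5 + 18·x^2 + 25·x^4 + 16·x^6 + 4·x^8)·Dx^5  (order 5).
h: a_k = 0, 0, 1, 0, -7/6, 0, 23/45, 0, -269/1260, …
ICs: h(0) = 0, h′(0) = 0, h′′(0) = 2, h′′′(0) = 0, h′′′′(0) = -28.

f: a_k = -1, 0, 2, 0, -2/3, 0, 4/45, 0, -2/315, …
g: a_k = 0, -2, 0, 2/3, 0, -2/5, 0, 2/7, 0, …
h₀=f·g: eliminate ⇒ L₀, order ≤ 2·2.
h=∫₀ˣh₀: take L = L₀·Dx.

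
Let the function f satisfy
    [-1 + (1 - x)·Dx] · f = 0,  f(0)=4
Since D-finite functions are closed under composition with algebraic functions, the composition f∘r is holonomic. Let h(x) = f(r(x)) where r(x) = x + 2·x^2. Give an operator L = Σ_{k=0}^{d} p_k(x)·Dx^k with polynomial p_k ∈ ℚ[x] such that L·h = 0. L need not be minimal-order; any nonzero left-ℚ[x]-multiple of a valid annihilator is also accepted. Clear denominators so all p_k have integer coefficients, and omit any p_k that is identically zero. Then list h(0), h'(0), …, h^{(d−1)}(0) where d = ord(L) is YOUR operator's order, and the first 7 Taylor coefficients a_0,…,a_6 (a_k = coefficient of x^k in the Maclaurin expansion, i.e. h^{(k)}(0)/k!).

L = (1 + 4·x) + (-1 + x + 2·x^2)·Dx  (order 1).
h: a_k = 4, 4, 12, 20, 44, 84, 172, …
ICs: h(0) = 4.

f: a_k = 4, 4, 4, 4, 4, 4, 4, …
h₀=f(r): pull back L_f along r ⇒ L₀.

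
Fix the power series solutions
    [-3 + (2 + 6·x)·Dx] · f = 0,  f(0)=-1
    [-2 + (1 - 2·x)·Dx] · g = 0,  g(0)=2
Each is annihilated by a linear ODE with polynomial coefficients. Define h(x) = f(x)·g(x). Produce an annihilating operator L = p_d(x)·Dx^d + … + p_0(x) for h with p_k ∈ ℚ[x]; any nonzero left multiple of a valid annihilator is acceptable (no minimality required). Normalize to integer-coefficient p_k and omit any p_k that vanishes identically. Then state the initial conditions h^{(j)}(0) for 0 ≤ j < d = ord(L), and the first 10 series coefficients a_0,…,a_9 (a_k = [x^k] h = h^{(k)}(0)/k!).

f: a_k = -1, -3/2, 9/8, -27/16, 405/128, -1701/256, 15309/1024, -72171/2048, 2814669/32768, -14073345/65536, …
g: a_k = 2, 4, 8, 16, 32, 64, 128, 256, 512, 1024, …
h₀=f·g: eliminate ⇒ L₀, order ≤ 1·1.
L = (7 + 6·x) + (-2 - 2·x + 12·x^2)·Dx  (order 1).
h: a_k = -2, -7, -47/4, -215/8, -3035/64, -13841/128, -95419/512, -453847/1024, -11708435/16384, -60907085/32768, …
ICs: h(0) = -2.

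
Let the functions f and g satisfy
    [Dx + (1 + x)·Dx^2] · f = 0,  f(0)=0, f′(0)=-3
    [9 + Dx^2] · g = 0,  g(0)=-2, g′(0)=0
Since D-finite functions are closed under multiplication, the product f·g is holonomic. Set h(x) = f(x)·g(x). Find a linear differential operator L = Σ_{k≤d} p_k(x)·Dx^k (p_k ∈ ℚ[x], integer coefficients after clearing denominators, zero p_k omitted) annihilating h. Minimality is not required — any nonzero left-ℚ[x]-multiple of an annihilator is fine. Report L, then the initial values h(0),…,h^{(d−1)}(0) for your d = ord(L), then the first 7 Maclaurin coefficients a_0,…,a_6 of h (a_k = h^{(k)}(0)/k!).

f: a_k = 0, -3, 3/2, -1, 3/4, -3/5, 1/2, …
g: a_k = -2, 0, 9, 0, -27/4, 0, 81/40, …
f·g: L₀ = L_f ⊗_s L_g, ord ≤ 2·2.
L = (2493 + 10854·x + 17091·x^2 + 11664·x^3 + 2916·x^4) + (612 + 1908·x + 1944·x^2 + 648·x^3)·Dx + (592 + 2484·x + 3834·x^2 + 2592·x^3 + 648·x^4)·Dx^2 + (68 + 212·x + 216·x^2 + 72·x^3)·Dx^3 + (35 + 142·x + 215·x^2 + 144·x^3 + 36·x^4)·Dx^4  (order 4).
h: a_k = 0, 6, -3, -25, 12, 249/20, -35/8, …
ICs: h(0) = 0, h′(0) = 6, h′′(0) = -6, h′′′(0) = -150.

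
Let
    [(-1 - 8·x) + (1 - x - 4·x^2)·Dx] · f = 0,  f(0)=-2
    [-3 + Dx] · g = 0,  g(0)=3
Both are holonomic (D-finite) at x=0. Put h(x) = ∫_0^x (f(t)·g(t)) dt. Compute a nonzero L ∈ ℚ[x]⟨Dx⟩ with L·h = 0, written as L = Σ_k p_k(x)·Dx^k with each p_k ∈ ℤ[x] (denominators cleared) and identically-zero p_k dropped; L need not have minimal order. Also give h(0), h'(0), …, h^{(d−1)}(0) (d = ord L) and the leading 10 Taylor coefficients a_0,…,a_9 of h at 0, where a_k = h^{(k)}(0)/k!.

L = (4 + 5·x - 12·x^2)·Dx + (-1 + x + 4·x^2)·Dx^2  (order 2).
h: a_k = 0, -6, -12, -25, -99/2, -2073/20, -1102/5, -19437/40, -243423/224, -16651081/6720, …
ICs: h(0) = 0, h′(0) = -6.

f: a_k = -2, -2, -10, -18, -58, -130, -362, -882, -2330, -5858, …
g: a_k = 3, 9, 27/2, 27/2, 81/8, 243/40, 243/80, 729/560, 2187/4480, 729/4480, …
f·g: L₀ = L_f ⊗_s L_g, ord ≤ 1·1.
∫: right-multiply L₀ by Dx.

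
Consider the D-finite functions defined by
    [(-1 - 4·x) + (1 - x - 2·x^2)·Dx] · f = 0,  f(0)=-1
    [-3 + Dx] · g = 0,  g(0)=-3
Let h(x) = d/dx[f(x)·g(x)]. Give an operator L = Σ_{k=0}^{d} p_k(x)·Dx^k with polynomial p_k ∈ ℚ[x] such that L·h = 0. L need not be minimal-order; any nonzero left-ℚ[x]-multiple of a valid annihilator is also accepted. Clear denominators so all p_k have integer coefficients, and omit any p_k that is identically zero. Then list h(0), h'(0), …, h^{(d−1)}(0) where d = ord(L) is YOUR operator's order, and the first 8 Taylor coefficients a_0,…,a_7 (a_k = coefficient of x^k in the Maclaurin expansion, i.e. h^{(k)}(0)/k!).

f: a_k = -1, -1, -3, -5, -11, -21, -43, -85, …
g: a_k = -3, -9, -27/2, -27/2, -81/8, -243/40, -243/80, -729/560, …
f·g: L₀ = L_f ⊗_s L_g, ord ≤ 1·1.
Derive L from L₀ (diff closure).
L = (21 + 12·x - 39·x^2 - 12·x^3 + 36·x^4) + (-4 + 3·x + 15·x^2 - 4·x^3 - 12·x^4)·Dx  (order 1).
h: a_k = 12, 63, 207, 1137/2, 1431, 137637/40, 321213/40, 10280043/560, …
ICs: h(0) = 12.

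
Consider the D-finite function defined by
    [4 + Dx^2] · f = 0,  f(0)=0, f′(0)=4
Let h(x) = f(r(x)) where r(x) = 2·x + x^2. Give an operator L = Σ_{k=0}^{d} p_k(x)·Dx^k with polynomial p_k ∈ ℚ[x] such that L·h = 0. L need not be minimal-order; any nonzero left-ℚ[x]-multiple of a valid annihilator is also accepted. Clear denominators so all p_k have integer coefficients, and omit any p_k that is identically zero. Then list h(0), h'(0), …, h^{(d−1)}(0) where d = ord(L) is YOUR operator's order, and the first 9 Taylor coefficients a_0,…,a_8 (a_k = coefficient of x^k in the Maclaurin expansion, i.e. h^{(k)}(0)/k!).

L = (16 + 48·x + 48·x^2 + 16·x^3) - Dx + (1 + x)·Dx^2  (order 2).
h: a_k = 0, 8, 4, -64/3, -32, 16/15, 40, 11392/315, -64/45, …
ICs: h(0) = 0, h′(0) = 8.

f: a_k = 0, 4, 0, -8/3, 0, 8/15, 0, -16/315, 0, …
L₀ from L_f via x↦r, Dx↦r'^{-1}Dx.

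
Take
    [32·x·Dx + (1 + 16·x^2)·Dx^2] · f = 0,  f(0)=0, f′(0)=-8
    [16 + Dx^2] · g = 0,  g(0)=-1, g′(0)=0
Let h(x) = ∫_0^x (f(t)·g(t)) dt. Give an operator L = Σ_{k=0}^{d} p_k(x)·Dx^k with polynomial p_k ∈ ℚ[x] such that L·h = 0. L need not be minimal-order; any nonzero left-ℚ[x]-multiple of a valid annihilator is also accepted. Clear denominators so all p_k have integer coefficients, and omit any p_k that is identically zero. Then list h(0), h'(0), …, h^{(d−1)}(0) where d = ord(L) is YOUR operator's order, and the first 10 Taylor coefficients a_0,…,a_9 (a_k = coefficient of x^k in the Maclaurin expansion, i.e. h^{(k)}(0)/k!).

L = (1280 + 53248·x^2 + 360448·x^4 + 2097152·x^6 + 8388608·x^8)·Dx + (1536·x + 40960·x^3 + 393216·x^5 + 2097152·x^7)·Dx^2 + (96 + 4096·x^2 + 36864·x^4 + 262144·x^6 + 1048576·x^8)·Dx^3 + (96·x + 2560·x^3 + 24576·x^5 + 131072·x^7)·Dx^4 + (1 + 48·x^2 + 896·x^4 + 8192·x^6 + 32768·x^8)·Dx^5  (order 5).
h: a_k = 0, 0, 4, 0, -80/3, 0, 6272/45, 0, -333056/315, 0, …
ICs: h(0) = 0, h′(0) = 0, h′′(0) = 8, h′′′(0) = 0, h′′′′(0) = -640.

f: a_k = 0, -8, 0, 128/3, 0, -2048/5, 0, 32768/7, 0, -524288/9, …
g: a_k = -1, 0, 8, 0, -32/3, 0, 256/45, 0, -512/315, 0, …
f·g: L₀ = L_f ⊗_s L_g, ord ≤ 2·2.
h=∫h₀ ⇒ L = L₀·Dx.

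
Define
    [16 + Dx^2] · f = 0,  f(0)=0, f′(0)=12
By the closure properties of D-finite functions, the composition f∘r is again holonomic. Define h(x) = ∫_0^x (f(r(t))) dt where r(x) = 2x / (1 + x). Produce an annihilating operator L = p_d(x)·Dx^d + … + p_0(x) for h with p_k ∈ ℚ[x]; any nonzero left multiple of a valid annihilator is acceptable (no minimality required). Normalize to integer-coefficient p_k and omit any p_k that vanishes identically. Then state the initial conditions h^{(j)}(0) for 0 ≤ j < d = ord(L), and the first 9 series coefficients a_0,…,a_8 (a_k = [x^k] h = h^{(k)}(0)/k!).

L = 64·Dx + (2 + 6·x + 6·x^2 + 2·x^3)·Dx^2 + (1 + 4·x + 6·x^2 + 4·x^3 + x^4)·Dx^3  (order 3).
h: a_k = 0, 0, 12, -8, -58, 744/5, -1732/15, -1560/7, 94811/105, …
ICs: h(0) = 0, h′(0) = 0, h′′(0) = 24.

f: a_k = 0, 12, 0, -32, 0, 128/5, 0, -1024/105, 0, …
f∘r: x↦r, Dx↦Dx/r' in L_f ⇒ L₀.
∫: right-multiply L₀ by Dx.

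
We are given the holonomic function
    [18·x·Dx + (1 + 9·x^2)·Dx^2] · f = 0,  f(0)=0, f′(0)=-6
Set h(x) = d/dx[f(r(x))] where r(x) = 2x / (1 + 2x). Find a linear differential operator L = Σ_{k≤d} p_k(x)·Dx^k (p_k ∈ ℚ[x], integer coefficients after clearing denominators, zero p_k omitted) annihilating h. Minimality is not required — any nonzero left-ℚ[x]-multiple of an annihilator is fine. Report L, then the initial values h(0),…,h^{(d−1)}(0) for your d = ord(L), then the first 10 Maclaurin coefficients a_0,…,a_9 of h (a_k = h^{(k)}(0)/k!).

L = (4 + 80·x) + (1 + 4·x + 40·x^2)·Dx  (order 1).
h: a_k = -12, 48, 288, -3072, 768, 119808, -509952, -2752512, 31408128, -15532032, …
ICs: h(0) = -12.

f: a_k = 0, -6, 0, 18, 0, -486/5, 0, 4374/7, 0, -4374, …
Substitute x→r, Dx→(1/r')Dx; clear ⇒ L₀.
Derive L from L₀ (diff closure).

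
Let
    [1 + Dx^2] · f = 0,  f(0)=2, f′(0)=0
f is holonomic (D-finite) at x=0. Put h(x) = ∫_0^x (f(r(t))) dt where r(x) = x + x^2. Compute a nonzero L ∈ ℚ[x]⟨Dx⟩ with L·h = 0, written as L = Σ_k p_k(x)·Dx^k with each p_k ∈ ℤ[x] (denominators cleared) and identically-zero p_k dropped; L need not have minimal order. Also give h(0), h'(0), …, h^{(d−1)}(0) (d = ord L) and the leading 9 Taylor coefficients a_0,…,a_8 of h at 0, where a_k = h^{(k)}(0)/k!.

f: a_k = 2, 0, -1, 0, 1/12, 0, -1/360, 0, 1/20160, …
Substitute x→r, Dx→(1/r')Dx; clear ⇒ L₀.
∫: right-multiply L₀ by Dx.
L = (1 + 6·x + 12·x^2 + 8·x^3)·Dx - 2·Dx^2 + (1 + 2·x)·Dx^3  (order 3).
h: a_k = 0, 2, 0, -1/3, -1/2, -11/60, 1/18, 179/2520, 19/480, …
ICs: h(0) = 0, h′(0) = 2, h′′(0) = 0.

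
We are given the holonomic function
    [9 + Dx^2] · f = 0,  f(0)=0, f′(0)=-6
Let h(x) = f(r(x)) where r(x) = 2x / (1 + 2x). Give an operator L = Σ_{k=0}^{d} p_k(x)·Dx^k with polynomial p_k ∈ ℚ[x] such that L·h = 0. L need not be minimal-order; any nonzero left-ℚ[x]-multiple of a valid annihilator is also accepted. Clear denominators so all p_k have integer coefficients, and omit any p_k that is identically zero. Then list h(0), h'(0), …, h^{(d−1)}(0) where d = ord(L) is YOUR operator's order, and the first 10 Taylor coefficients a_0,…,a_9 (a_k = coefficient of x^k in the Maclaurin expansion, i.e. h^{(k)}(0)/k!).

L = 36 + (4 + 24·x + 48·x^2 + 32·x^3)·Dx + (1 + 8·x + 24·x^2 + 32·x^3 + 16·x^4)·Dx^2  (order 2).
h: a_k = 0, -12, 24, 24, -336, 7032/5, -4080, 309648/35, -60576/5, -238488/35, …
ICs: h(0) = 0, h′(0) = -12.

f: a_k = 0, -6, 0, 9, 0, -81/20, 0, 243/280, 0, -243/2240, …
h₀=f(r): pull back L_f along r ⇒ L₀.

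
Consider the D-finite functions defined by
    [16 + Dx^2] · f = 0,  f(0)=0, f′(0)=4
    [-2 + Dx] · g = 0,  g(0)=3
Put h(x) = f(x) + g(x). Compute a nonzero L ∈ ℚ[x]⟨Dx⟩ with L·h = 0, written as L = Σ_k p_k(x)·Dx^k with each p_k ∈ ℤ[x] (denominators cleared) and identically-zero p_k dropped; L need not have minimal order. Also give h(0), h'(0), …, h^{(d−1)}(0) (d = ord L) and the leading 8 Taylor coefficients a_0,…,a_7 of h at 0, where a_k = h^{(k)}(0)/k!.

f: a_k = 0, 4, 0, -32/3, 0, 128/15, 0, -1024/315, …
g: a_k = 3, 6, 6, 4, 2, 4/5, 4/15, 8/105, …
f+g: L₀ = lclm(L_f,L_g), ord ≤ 2+1.
L = -32 + 16·Dx - 2·Dx^2 + Dx^3  (order 3).
h: a_k = 3, 10, 6, -20/3, 2, 28/3, 4/15, -200/63, …
ICs: h(0) = 3, h′(0) = 10, h′′(0) = 12.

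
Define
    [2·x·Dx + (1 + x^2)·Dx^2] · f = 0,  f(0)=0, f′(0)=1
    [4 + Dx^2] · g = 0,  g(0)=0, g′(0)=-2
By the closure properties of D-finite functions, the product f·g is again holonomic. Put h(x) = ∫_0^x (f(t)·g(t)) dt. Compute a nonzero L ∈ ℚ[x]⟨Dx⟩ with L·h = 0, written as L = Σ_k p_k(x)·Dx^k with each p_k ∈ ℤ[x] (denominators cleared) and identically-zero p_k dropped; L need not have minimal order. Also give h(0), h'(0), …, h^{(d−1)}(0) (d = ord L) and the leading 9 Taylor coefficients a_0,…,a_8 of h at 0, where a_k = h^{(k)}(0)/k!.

f: a_k = 0, 1, 0, -1/3, 0, 1/5, 0, -1/7, 0, …
g: a_k = 0, -2, 0, 4/3, 0, -4/15, 0, 8/315, 0, …
Product ⇒ symmetric product L₀, ord ≤ 4.
Integrate: L := L₀·Dx.
L = (160 + 464·x^2 + 464·x^4 + 256·x^6 + 64·x^8)·Dx + (96·x + 224·x^3 + 192·x^5 + 64·x^7)·Dx^2 + (60 + 188·x^2 + 216·x^4 + 128·x^6 + 32·x^8)·Dx^3 + (24·x + 56·x^3 + 48·x^5 + 16·x^7)·Dx^4 + (5 + 18·x^2 + 25·x^4 + 16·x^6 + 4·x^8)·Dx^5  (order 5).
h: a_k = 0, 0, 0, -2/3, 0, 2/5, 0, -10/63, 0, …
ICs: h(0) = 0, h′(0) = 0, h′′(0) = 0, h′′′(0) = -4, h′′′′(0) = 0.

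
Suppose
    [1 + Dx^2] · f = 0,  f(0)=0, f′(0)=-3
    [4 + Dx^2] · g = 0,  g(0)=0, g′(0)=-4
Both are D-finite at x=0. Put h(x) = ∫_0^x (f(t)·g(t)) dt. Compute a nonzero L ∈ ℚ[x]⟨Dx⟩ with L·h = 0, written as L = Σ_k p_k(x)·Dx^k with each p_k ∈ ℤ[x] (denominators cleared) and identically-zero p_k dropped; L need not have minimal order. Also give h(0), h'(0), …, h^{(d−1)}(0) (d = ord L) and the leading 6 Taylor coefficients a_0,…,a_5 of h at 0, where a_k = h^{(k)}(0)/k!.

L = 9·Dx + 10·Dx^3 + Dx^5  (order 5).
h: a_k = 0, 0, 0, 4, 0, -2, …
ICs: h(0) = 0, h′(0) = 0, h′′(0) = 0, h′′′(0) = 24, h′′′′(0) = 0.

f: a_k = 0, -3, 0, 1/2, 0, -1/40, …
g: a_k = 0, -4, 0, 8/3, 0, -8/15, …
f·g: L₀ = L_f ⊗_s L_g, ord ≤ 2·2.
∫: right-multiply L₀ by Dx.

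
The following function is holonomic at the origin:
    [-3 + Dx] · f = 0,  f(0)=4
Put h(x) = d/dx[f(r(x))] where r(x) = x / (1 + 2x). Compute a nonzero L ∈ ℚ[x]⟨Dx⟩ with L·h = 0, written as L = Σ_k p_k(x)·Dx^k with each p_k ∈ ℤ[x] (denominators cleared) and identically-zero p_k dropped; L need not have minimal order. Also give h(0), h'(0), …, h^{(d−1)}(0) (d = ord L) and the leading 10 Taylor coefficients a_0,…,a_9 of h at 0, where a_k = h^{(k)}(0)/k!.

f: a_k = 4, 12, 18, 18, 27/2, 81/10, 81/20, 243/140, 729/1120, 243/1120, …
Substitute x→r, Dx→(1/r')Dx; clear ⇒ L₀.
Differentiate: ansatz ord ≤ ord L₀ ⇒ L.
L = (-1 - 8·x) + (-1 - 4·x - 4·x^2)·Dx  (order 1).
h: a_k = 12, -12, -18, 102, -519/2, 4743/10, -12441/20, 45417/140, 1469691/1120, -6842211/1120, …
ICs: h(0) = 12.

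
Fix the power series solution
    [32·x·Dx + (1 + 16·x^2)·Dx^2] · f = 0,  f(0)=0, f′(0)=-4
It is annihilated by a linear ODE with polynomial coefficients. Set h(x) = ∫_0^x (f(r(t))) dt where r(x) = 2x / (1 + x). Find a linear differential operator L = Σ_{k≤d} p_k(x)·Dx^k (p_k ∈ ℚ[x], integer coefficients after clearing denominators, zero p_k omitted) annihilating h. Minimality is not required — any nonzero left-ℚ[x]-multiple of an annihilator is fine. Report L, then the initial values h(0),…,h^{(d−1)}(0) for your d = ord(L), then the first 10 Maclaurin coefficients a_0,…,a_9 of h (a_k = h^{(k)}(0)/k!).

f: a_k = 0, -4, 0, 64/3, 0, -1024/5, 0, 16384/7, 0, -262144/9, …
Substitute x→r, Dx→(1/r')Dx; clear ⇒ L₀.
Integrate: L := L₀·Dx.
L = (2 + 130·x)·Dx^2 + (1 + 2·x + 65·x^2)·Dx^3  (order 3).
h: a_k = 0, 0, -4, 8/3, 122/3, -504/5, -13844/15, 93208/21, 178361/7, -207928, …
ICs: h(0) = 0, h′(0) = 0, h′′(0) = -8.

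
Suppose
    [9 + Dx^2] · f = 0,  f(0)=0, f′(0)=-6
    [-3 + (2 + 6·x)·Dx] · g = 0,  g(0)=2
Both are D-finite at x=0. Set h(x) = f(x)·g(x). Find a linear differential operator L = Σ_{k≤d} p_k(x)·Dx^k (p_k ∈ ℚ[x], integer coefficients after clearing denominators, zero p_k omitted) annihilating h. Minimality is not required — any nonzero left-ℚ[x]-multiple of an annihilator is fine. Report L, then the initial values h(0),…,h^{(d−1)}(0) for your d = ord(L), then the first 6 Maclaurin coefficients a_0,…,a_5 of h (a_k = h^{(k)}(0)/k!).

L = (63 + 216·x + 324·x^2) + (-12 - 36·x)·Dx + (4 + 24·x + 36·x^2)·Dx^2  (order 2).
h: a_k = 0, -12, -18, 63/2, 27/4, 1539/160, …
ICs: h(0) = 0, h′(0) = -12.

f: a_k = 0, -6, 0, 9, 0, -81/20, …
g: a_k = 2, 3, -9/4, 27/8, -405/64, 1701/128, …
Sym-product of L_f,L_g gives L₀ (≤ ord 2).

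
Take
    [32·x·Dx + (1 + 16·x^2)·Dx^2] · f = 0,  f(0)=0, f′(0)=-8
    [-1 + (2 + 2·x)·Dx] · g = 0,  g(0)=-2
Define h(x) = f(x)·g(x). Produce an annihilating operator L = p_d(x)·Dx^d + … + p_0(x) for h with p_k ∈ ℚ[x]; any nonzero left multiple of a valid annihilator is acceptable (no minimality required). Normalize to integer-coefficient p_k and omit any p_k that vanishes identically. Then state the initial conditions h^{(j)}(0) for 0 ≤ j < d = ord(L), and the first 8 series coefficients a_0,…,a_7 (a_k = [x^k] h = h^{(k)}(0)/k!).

L = (3 - 64·x - 16·x^2) + (-4 + 124·x + 192·x^2 + 64·x^3)·Dx + (4 + 8·x + 68·x^2 + 128·x^3 + 64·x^4)·Dx^2  (order 2).
h: a_k = 0, 16, 8, -262/3, -125/3, 99509/120, 97129/240, -63582493/6720, …
ICs: h(0) = 0, h′(0) = 16.

f: a_k = 0, -8, 0, 128/3, 0, -2048/5, 0, 32768/7, …
g: a_k = -2, -1, 1/4, -1/8, 5/64, -7/128, 21/512, -33/1024, …
L₀ := L_f ⊗_s L_g (sym. prod.), ord ≤ 2.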